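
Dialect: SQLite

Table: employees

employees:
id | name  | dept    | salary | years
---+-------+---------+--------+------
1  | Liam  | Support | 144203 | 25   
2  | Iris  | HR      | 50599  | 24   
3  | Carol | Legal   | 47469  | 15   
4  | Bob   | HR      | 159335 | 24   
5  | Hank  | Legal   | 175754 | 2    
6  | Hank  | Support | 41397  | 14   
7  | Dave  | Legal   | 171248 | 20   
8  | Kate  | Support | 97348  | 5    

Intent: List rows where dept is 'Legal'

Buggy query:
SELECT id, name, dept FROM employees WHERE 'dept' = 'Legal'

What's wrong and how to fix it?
Bug: 'dept' in single quotes is a string literal, not the column; the comparison is literal-vs-literal and never true

Fix: Remove the quotes around the column name (or use double quotes for an identifier)

Corrected query:
SELECT id, name, dept FROM employees WHERE dept = 'Legal'

Result:
id | name  | dept 
---+-------+------
3  | Carol | Legal
5  | Hank  | Legal
7  | Dave  | Legal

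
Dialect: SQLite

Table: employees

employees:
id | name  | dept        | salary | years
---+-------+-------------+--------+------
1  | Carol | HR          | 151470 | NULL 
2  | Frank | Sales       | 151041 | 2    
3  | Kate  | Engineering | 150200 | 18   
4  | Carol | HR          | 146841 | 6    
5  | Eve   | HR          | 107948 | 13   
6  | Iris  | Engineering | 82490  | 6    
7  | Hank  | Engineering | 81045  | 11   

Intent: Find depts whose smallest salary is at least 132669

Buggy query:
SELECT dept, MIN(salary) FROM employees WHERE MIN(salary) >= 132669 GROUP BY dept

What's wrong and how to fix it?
Bug: Aggregates like MIN are computed per group after WHERE runs

Fix: Use HAVING for the per-group MIN condition

Corrected query:
SELECT dept, MIN(salary) FROM employees GROUP BY dept HAVING MIN(salary) >= 132669

Result:
dept  | MIN(salary)
------+------------
Sales | 151041     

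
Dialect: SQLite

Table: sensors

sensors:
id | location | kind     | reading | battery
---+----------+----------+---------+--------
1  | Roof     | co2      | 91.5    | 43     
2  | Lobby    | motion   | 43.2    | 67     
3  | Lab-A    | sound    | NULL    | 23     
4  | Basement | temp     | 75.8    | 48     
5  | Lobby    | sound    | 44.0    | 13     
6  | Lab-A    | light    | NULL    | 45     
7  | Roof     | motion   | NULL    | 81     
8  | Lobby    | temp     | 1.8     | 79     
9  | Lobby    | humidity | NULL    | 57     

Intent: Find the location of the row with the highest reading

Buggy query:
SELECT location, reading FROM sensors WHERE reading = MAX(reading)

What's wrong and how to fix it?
Bug: WHERE is evaluated per row; an aggregate over the whole table isn't defined there

Fix: Wrap MAX in a scalar subquery so WHERE compares against a single value

Corrected query:
SELECT location, reading FROM sensors WHERE reading = (SELECT MAX(reading) FROM sensors)

Result:
location | reading
---------+--------
Roof     | 91.5   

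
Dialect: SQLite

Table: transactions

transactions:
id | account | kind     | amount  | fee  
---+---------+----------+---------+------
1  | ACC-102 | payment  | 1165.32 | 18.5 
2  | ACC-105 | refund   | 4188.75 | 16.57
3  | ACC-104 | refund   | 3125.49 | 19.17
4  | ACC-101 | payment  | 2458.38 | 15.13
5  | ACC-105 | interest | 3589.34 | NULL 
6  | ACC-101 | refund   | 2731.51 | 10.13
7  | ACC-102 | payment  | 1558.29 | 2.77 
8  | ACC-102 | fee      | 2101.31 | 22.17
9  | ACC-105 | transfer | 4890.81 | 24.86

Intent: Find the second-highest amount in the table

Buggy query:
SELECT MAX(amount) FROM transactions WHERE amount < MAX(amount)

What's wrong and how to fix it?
Bug: The inner MAX is an aggregate inside WHERE, which is not allowed

Fix: Compute the overall MAX in a subquery, then take MAX of rows below it

Corrected query:
SELECT MAX(amount) FROM transactions WHERE amount < (SELECT MAX(amount) FROM transactions)

Result:
MAX(amount)
-----------
4188.75    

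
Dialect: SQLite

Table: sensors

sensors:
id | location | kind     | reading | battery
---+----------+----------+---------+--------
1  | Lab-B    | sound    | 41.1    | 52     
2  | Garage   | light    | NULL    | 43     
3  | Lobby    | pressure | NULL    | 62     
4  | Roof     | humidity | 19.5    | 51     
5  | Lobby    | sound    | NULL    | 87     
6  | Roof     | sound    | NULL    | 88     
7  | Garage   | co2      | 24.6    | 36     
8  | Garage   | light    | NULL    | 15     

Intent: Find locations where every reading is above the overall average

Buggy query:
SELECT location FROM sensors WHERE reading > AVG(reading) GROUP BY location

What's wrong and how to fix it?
Bug: WHERE evaluates per row before aggregation, so AVG() is unavailable

Fix: Use a subquery for AVG and a HAVING MIN(...) filter so the condition holds for every row in the group

Corrected query:
SELECT location FROM sensors GROUP BY location HAVING MIN(reading) > (SELECT AVG(reading) FROM sensors)

Result:
location
--------
Lab-B   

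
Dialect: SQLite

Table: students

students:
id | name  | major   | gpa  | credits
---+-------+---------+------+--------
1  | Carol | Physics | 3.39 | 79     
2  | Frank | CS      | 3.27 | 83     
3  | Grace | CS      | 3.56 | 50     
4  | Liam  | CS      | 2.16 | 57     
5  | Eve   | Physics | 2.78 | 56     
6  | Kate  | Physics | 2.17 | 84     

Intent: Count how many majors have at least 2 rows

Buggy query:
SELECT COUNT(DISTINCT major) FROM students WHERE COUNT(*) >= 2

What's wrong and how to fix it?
Bug: COUNT(*) cannot appear in WHERE; the per-group count doesn't exist yet

Fix: Use a subquery that GROUPs and filters with HAVING, then count its rows

Corrected query:
SELECT COUNT(*) FROM (SELECT major FROM students GROUP BY major HAVING COUNT(*) >= 2)

Result:
COUNT(*)
--------
2       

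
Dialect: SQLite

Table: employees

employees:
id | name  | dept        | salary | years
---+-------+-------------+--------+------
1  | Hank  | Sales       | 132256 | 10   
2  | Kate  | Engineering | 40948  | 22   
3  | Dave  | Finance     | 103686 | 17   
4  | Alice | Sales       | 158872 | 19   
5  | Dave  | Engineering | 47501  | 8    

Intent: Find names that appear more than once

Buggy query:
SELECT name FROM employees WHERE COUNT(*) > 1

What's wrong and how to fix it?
Bug: WHERE can't reference COUNT(*); aggregates are computed after WHERE

Fix: GROUP BY name, then filter groups with HAVING COUNT(*) > 1

Corrected query:
SELECT name FROM employees GROUP BY name HAVING COUNT(*) > 1

Result:
name
----
Dave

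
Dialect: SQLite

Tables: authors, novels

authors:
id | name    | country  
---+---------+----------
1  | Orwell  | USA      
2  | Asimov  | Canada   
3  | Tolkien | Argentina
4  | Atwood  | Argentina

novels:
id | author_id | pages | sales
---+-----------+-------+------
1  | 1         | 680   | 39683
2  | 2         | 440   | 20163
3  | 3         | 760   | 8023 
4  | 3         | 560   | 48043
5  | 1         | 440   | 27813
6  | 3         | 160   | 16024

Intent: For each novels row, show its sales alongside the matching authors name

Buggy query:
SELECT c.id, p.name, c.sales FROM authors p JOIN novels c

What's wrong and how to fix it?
Bug: JOIN with no ON clause produces a cartesian product; every novels row pairs with every authors row

Fix: Add ON c.author_id = p.id to the JOIN

Corrected query:
SELECT c.id, p.name, c.sales FROM authors p JOIN novels c ON c.author_id = p.id

Result:
id | name    | sales
---+---------+------
1  | Orwell  | 39683
2  | Asimov  | 20163
3  | Tolkien | 8023 
4  | Tolkien | 48043
5  | Orwell  | 27813
6  | Tolkien | 16024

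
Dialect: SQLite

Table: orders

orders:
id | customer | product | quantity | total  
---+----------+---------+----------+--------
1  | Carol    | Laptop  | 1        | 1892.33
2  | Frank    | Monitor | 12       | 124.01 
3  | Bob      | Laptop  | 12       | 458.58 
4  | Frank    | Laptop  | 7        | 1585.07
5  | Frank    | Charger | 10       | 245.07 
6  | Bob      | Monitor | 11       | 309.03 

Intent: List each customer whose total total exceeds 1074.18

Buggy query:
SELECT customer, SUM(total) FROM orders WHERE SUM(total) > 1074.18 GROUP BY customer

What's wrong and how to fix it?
Bug: WHERE runs before GROUP BY, so aggregates aren't available there

Fix: Move the aggregate condition to a HAVING clause

Corrected query:
SELECT customer, SUM(total) FROM orders GROUP BY customer HAVING SUM(total) > 1074.18

Result:
customer | SUM(total)
---------+-----------
Carol    | 1892.33   
Frank    | 1954.15   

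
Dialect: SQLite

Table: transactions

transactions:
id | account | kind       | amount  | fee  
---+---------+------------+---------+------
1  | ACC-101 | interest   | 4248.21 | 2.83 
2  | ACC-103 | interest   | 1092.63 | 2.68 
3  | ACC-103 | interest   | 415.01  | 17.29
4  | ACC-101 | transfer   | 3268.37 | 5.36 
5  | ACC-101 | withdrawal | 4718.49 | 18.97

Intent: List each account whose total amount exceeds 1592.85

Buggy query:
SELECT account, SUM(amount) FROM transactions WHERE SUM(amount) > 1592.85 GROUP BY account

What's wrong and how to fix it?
Bug: SUM(amount) is an aggregate, but WHERE filters rows before aggregation

Fix: Move the aggregate condition to a HAVING clause

Corrected query:
SELECT account, SUM(amount) FROM transactions GROUP BY account HAVING SUM(amount) > 1592.85

Result:
account | SUM(amount)
--------+------------
ACC-101 | 12235.07   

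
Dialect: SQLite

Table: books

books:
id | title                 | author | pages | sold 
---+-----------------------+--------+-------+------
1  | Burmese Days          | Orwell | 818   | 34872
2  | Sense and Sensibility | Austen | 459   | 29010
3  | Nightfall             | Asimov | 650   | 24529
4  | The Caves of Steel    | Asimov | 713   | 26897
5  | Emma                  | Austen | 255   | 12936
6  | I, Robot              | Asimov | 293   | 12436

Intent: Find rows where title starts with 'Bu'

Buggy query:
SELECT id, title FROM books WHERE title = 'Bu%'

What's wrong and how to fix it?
Bug: Wildcards only work with LIKE; '=' treats '%' as a literal character

Fix: Replace '=' with LIKE so 'Bu%' is treated as a pattern

Corrected query:
SELECT id, title FROM books WHERE title LIKE 'Bu%'

Result:
id | title       
---+-------------
1  | Burmese Days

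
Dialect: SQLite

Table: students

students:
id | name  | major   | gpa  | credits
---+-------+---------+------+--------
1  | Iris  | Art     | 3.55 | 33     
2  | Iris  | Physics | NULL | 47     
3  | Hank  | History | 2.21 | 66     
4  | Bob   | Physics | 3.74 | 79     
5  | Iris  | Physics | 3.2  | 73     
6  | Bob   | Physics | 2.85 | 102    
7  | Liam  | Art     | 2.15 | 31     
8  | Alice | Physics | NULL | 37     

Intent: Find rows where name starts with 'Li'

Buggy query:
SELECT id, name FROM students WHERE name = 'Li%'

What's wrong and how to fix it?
Bug: Wildcards only work with LIKE; '=' treats '%' as a literal character

Fix: Use LIKE for wildcard pattern matching

Corrected query:
SELECT id, name FROM students WHERE name LIKE 'Li%'

Result:
id | name
---+-----
7  | Liam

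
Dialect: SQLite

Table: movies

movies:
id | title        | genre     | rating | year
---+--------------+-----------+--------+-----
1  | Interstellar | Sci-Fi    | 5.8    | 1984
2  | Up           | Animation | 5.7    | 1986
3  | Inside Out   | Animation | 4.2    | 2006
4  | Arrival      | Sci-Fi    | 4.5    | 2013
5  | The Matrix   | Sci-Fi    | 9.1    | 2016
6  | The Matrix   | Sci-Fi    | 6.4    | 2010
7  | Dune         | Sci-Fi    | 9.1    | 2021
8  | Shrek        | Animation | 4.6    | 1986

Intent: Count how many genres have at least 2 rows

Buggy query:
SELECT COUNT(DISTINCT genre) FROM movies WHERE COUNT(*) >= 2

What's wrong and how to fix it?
Bug: WHERE filters individual rows, not groups, so a group-level COUNT is invalid there

Fix: Use a subquery that GROUPs and filters with HAVING, then count its rows

Corrected query:
SELECT COUNT(*) FROM (SELECT genre FROM movies GROUP BY genre HAVING COUNT(*) >= 2)

Result:
COUNT(*)
--------
2       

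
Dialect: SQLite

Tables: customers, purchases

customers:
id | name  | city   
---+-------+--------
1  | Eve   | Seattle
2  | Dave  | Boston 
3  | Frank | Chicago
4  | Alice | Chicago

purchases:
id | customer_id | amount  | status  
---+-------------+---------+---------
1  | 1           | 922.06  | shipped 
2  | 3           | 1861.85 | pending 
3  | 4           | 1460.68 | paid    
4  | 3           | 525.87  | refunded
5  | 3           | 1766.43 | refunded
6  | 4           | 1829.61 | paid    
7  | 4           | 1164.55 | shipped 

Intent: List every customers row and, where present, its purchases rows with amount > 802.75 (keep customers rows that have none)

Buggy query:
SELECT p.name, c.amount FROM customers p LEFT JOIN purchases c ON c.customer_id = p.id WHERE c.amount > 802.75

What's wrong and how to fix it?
Bug: Filtering c.amount in WHERE discards the NULL rows produced by LEFT JOIN, turning it into an inner join

Fix: Move the right-table condition into the ON clause so unmatched parents are kept

Corrected query:
SELECT p.name, c.amount FROM customers p LEFT JOIN purchases c ON c.customer_id = p.id AND c.amount > 802.75

Result:
name  | amount 
------+--------
Eve   | 922.06 
Dave  | NULL   
Frank | 1766.43
Frank | 1861.85
Alice | 1164.55
Alice | 1460.68
Alice | 1829.61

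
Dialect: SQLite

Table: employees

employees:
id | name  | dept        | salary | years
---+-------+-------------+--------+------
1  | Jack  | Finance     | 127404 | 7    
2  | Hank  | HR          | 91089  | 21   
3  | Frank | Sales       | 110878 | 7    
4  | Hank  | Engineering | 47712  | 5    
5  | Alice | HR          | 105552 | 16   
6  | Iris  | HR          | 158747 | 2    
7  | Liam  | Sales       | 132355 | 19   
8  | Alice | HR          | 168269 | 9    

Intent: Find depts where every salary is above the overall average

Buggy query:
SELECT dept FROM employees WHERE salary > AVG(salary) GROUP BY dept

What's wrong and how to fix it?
Bug: AVG() is an aggregate; it can't sit directly in WHERE

Fix: Use a subquery for AVG and a HAVING MIN(...) filter so the condition holds for every row in the group

Corrected query:
SELECT dept FROM employees GROUP BY dept HAVING MIN(salary) > (SELECT AVG(salary) FROM employees)

Result:
dept   
-------
Finance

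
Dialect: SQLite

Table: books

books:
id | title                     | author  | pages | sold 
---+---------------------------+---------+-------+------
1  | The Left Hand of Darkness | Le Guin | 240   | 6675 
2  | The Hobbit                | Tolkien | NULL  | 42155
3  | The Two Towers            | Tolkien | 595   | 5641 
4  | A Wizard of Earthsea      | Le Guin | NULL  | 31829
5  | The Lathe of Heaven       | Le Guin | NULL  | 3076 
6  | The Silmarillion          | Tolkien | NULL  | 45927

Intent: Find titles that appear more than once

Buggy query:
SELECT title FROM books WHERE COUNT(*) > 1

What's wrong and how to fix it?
Bug: WHERE can't reference COUNT(*); aggregates are computed after WHERE

Fix: Group first, then use HAVING for the count condition

Corrected query:
SELECT title FROM books GROUP BY title HAVING COUNT(*) > 1

Result:
(no rows)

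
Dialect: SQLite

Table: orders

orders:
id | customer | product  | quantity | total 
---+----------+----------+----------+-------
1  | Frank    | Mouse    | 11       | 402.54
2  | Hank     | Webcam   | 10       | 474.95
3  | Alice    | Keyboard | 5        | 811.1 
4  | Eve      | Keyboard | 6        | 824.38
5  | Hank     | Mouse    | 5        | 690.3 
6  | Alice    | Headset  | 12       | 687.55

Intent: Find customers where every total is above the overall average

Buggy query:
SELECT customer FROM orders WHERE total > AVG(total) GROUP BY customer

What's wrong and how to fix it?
Bug: WHERE evaluates per row before aggregation, so AVG() is unavailable

Fix: Use a subquery for AVG and a HAVING MIN(...) filter so the condition holds for every row in the group

Corrected query:
SELECT customer FROM orders GROUP BY customer HAVING MIN(total) > (SELECT AVG(total) FROM orders)

Result:
customer
--------
Alice   
Eve     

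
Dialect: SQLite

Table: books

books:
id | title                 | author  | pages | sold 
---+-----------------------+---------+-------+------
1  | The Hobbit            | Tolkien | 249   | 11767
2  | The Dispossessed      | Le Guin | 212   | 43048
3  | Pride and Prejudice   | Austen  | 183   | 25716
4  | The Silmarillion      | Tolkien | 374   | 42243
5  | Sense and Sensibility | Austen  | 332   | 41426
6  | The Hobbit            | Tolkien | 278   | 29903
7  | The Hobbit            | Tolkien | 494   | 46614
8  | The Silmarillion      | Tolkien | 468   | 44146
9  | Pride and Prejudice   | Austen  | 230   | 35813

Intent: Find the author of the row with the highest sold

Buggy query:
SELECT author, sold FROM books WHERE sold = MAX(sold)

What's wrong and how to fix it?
Bug: WHERE is evaluated per row; an aggregate over the whole table isn't defined there

Fix: Use a subquery: WHERE sold = (SELECT MAX(sold) FROM books)

Corrected query:
SELECT author, sold FROM books WHERE sold = (SELECT MAX(sold) FROM books)

Result:
author  | sold 
--------+------
Tolkien | 46614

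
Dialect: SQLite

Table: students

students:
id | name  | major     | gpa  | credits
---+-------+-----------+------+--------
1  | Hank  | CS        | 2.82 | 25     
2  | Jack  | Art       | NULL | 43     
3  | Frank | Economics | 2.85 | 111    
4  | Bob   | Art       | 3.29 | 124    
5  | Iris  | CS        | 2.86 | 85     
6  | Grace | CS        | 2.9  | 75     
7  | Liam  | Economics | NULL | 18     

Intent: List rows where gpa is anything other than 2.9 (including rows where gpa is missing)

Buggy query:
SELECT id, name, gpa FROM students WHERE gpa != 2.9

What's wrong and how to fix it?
Bug: Inequality against NULL is unknown, not true; rows with NULL are dropped

Fix: Handle NULL separately with IS NULL alongside the inequality

Corrected query:
SELECT id, name, gpa FROM students WHERE gpa != 2.9 OR gpa IS NULL

Result:
id | name  | gpa 
---+-------+-----
1  | Hank  | 2.82
2  | Jack  | NULL
3  | Frank | 2.85
4  | Bob   | 3.29
5  | Iris  | 2.86
7  | Liam  | NULL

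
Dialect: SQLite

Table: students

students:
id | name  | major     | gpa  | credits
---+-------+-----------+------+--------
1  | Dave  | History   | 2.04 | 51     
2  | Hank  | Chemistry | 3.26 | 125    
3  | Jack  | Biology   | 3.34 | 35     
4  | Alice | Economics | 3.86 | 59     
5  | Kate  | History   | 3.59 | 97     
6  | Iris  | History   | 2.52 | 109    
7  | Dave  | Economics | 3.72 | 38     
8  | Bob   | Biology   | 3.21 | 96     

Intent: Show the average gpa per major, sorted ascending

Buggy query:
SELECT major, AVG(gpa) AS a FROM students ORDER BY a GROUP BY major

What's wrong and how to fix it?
Bug: GROUP BY must precede ORDER BY

Fix: Move ORDER BY to the end, after GROUP BY

Corrected query:
SELECT major, AVG(gpa) AS a FROM students GROUP BY major ORDER BY a

Result:
major     | a       
----------+---------
History   | 2.716667
Chemistry | 3.26    
Biology   | 3.275   
Economics | 3.79    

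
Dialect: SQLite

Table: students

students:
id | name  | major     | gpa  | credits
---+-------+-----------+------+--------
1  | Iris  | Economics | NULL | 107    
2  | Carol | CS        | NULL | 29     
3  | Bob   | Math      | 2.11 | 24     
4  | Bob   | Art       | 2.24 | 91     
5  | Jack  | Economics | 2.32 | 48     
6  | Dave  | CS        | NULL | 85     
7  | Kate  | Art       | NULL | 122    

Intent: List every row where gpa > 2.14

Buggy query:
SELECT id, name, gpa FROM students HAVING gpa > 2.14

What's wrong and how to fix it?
Bug: This is a non-aggregate query (no GROUP BY, no aggregates), so in SQLite the HAVING clause is invalid here; a row-level condition belongs in WHERE

Fix: Use WHERE for row-level filtering

Corrected query:
SELECT id, name, gpa FROM students WHERE gpa > 2.14

Result:
id | name | gpa 
---+------+-----
4  | Bob  | 2.24
5  | Jack | 2.32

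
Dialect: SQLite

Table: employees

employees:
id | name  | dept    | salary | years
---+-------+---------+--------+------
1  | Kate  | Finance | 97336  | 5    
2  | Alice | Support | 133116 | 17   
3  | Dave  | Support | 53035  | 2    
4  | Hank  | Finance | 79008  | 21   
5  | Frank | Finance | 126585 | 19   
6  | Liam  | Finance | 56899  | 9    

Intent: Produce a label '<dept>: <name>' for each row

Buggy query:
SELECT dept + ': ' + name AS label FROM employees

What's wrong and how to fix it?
Bug: '+' is numeric addition; on text columns SQLite converts them to 0 instead of concatenating

Fix: Replace + with || to concatenate text

Corrected query:
SELECT dept || ': ' || name AS label FROM employees

Result:
label         
--------------
Finance: Kate 
Support: Alice
Support: Dave 
Finance: Hank 
Finance: Frank
Finance: Liam 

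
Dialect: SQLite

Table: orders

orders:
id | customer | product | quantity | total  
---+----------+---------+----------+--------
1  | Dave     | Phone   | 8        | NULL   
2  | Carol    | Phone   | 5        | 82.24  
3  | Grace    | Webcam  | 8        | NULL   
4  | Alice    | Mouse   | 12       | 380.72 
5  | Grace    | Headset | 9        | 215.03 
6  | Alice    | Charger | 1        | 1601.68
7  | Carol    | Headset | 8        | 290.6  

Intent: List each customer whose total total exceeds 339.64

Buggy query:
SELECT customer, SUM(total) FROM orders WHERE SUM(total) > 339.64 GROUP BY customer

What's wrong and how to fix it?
Bug: Aggregate functions cannot appear in a WHERE clause

Fix: Move the aggregate condition to a HAVING clause

Corrected query:
SELECT customer, SUM(total) FROM orders GROUP BY customer HAVING SUM(total) > 339.64

Result:
customer | SUM(total)
---------+-----------
Alice    | 1982.4    
Carol    | 372.84    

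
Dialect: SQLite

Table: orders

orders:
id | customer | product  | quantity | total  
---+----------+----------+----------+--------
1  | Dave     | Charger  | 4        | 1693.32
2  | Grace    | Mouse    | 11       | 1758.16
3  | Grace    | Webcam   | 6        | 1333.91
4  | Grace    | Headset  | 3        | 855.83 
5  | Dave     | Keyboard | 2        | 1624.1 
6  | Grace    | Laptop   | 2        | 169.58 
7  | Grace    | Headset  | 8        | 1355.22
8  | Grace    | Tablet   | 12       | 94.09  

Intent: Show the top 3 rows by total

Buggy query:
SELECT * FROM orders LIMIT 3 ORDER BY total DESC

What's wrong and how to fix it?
Bug: ORDER BY cannot follow LIMIT; LIMIT is the final clause

Fix: Sort with ORDER BY, then apply LIMIT

Corrected query:
SELECT * FROM orders ORDER BY total DESC LIMIT 3

Result:
id | customer | product  | quantity | total  
---+----------+----------+----------+--------
2  | Grace    | Mouse    | 11       | 1758.16
1  | Dave     | Charger  | 4        | 1693.32
5  | Dave     | Keyboard | 2        | 1624.1 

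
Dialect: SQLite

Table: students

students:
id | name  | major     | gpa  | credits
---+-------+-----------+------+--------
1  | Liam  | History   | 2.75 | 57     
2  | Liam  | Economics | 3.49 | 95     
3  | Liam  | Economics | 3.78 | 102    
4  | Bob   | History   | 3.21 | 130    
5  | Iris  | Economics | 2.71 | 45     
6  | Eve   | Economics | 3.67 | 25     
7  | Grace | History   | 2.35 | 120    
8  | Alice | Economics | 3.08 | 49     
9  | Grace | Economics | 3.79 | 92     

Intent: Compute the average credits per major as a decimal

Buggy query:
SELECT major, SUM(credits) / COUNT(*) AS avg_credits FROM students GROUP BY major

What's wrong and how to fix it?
Bug: SUM(credits) and COUNT(*) are both integers; the division truncates the fractional part

Fix: Multiply by 1.0 (or CAST to REAL) to force floating-point division

Corrected query:
SELECT major, SUM(credits) * 1.0 / COUNT(*) AS avg_credits FROM students GROUP BY major

Result:
major     | avg_credits
----------+------------
Economics | 68         
History   | 102.333333 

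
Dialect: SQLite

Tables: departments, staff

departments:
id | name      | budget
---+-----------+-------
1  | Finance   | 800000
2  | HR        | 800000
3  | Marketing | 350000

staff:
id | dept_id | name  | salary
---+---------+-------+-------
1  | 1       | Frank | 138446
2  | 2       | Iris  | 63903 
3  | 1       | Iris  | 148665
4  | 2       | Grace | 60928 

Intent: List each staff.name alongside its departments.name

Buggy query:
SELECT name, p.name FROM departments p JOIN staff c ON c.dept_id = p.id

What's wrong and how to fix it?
Bug: 'name' exists in both joined tables, so the database can't tell which one is meant

Fix: Prefix ambiguous columns with the table alias

Corrected query:
SELECT c.name, p.name FROM departments p JOIN staff c ON c.dept_id = p.id

Result:
name  | name   
------+--------
Frank | Finance
Iris  | HR     
Iris  | Finance
Grace | HR     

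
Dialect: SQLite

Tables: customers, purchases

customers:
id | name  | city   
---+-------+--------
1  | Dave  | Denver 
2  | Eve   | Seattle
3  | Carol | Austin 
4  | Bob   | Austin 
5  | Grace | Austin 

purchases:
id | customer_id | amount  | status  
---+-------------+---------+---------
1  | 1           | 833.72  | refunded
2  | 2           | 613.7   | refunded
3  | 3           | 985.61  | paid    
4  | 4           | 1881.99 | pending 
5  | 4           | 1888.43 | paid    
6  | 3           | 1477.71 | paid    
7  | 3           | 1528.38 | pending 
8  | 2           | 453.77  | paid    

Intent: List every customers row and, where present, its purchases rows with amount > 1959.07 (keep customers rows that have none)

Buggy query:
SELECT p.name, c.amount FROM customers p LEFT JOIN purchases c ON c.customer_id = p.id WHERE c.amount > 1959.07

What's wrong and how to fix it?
Bug: A WHERE condition on the right-hand table after LEFT JOIN drops unmatched parents

Fix: Put 'c.amount > 1959.07' in the JOIN's ON clause instead of WHERE

Corrected query:
SELECT p.name, c.amount FROM customers p LEFT JOIN purchases c ON c.customer_id = p.id AND c.amount > 1959.07

Result:
name  | amount
------+-------
Dave  | NULL  
Eve   | NULL  
Carol | NULL  
Bob   | NULL  
Grace | NULL  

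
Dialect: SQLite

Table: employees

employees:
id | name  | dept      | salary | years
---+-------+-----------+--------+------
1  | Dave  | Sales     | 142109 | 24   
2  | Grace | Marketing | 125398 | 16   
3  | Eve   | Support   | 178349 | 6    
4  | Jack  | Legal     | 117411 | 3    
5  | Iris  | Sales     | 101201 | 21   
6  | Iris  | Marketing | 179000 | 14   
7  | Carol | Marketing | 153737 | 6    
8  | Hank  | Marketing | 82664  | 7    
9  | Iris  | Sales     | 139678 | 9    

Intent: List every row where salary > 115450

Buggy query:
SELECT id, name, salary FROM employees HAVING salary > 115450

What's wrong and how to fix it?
Bug: HAVING filters the output of aggregation, but this query has no GROUP BY and no aggregate functions, so SQLite rejects it (HAVING clause on a non-aggregate query); the condition here is per row

Fix: Replace HAVING with WHERE since the condition applies to individual rows

Corrected query:
SELECT id, name, salary FROM employees WHERE salary > 115450

Result:
id | name  | salary
---+-------+-------
1  | Dave  | 142109
2  | Grace | 125398
3  | Eve   | 178349
4  | Jack  | 117411
6  | Iris  | 179000
7  | Carol | 153737
9  | Iris  | 139678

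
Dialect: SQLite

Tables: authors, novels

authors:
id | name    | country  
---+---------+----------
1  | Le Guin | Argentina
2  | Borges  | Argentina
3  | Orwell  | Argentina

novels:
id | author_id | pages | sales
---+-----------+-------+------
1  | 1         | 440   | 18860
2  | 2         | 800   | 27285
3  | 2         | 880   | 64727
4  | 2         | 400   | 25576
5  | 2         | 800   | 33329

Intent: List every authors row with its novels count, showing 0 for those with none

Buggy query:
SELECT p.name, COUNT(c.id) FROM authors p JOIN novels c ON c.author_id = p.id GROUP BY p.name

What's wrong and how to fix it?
Bug: An inner join excludes parents with zero children

Fix: Switch to LEFT JOIN to retain unmatched parent rows

Corrected query:
SELECT p.name, COUNT(c.id) FROM authors p LEFT JOIN novels c ON c.author_id = p.id GROUP BY p.name

Result:
name    | COUNT(c.id)
--------+------------
Borges  | 4          
Le Guin | 1          
Orwell  | 0          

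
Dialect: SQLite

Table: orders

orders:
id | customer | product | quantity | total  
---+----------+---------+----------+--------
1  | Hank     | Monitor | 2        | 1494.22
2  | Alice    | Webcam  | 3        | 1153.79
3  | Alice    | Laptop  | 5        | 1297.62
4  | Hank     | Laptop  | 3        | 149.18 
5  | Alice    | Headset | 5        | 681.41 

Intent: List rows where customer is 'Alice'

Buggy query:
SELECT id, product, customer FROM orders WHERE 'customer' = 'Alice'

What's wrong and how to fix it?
Bug: Single quotes denote string literals in SQL; the column name is being compared as a constant string

Fix: Remove the quotes around the column name (or use double quotes for an identifier)

Corrected query:
SELECT id, product, customer FROM orders WHERE customer = 'Alice'

Result:
id | product | customer
---+---------+---------
2  | Webcam  | Alice   
3  | Laptop  | Alice   
5  | Headset | Alice   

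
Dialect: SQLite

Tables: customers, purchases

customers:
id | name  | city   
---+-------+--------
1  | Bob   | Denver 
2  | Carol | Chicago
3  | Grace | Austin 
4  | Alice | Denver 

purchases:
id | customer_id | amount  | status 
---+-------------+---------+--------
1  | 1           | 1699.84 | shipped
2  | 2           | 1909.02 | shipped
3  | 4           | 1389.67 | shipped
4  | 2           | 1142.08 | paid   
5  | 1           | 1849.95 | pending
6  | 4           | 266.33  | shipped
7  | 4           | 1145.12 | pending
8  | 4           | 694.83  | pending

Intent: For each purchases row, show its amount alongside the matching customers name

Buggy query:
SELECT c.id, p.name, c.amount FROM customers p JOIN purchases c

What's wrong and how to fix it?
Bug: Missing join condition: each purchases row is matched to all customers rows instead of just its own

Fix: Add ON c.customer_id = p.id to the JOIN

Corrected query:
SELECT c.id, p.name, c.amount FROM customers p JOIN purchases c ON c.customer_id = p.id

Result:
id | name  | amount 
---+-------+--------
1  | Bob   | 1699.84
2  | Carol | 1909.02
3  | Alice | 1389.67
4  | Carol | 1142.08
5  | Bob   | 1849.95
6  | Alice | 266.33 
7  | Alice | 1145.12
8  | Alice | 694.83 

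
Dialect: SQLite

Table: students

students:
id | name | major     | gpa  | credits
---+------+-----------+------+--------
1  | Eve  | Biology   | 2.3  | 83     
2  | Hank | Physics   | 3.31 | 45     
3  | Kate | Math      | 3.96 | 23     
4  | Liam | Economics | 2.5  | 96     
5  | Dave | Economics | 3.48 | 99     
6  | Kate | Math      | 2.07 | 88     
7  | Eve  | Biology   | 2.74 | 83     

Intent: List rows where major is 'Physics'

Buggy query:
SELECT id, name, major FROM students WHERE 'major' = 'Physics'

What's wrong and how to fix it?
Bug: Single quotes denote string literals in SQL; the column name is being compared as a constant string

Fix: Remove the quotes around the column name (or use double quotes for an identifier)

Corrected query:
SELECT id, name, major FROM students WHERE major = 'Physics'

Result:
id | name | major  
---+------+--------
2  | Hank | Physics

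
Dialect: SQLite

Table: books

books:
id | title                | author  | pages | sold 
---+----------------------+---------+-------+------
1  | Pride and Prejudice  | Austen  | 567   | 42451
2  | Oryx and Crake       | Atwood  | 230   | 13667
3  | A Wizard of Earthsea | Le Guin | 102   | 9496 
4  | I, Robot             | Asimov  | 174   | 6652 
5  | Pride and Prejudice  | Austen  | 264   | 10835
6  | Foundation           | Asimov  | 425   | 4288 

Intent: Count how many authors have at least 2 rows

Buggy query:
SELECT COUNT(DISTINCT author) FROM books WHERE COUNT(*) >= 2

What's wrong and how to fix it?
Bug: COUNT(*) cannot appear in WHERE; the per-group count doesn't exist yet

Fix: Use a subquery that GROUPs and filters with HAVING, then count its rows

Corrected query:
SELECT COUNT(*) FROM (SELECT author FROM books GROUP BY author HAVING COUNT(*) >= 2)

Result:
COUNT(*)
--------
2       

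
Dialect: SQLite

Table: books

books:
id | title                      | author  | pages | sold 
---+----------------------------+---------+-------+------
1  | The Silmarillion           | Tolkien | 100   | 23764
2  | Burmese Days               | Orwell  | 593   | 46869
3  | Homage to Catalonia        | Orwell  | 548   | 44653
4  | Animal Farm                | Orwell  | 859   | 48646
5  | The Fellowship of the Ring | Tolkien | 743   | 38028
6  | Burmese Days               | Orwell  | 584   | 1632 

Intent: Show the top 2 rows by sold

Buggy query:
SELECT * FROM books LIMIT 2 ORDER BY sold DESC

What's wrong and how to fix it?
Bug: ORDER BY cannot follow LIMIT; LIMIT is the final clause

Fix: Swap the clauses: ORDER BY first, then LIMIT

Corrected query:
SELECT * FROM books ORDER BY sold DESC LIMIT 2

Result:
id | title        | author | pages | sold 
---+--------------+--------+-------+------
4  | Animal Farm  | Orwell | 859   | 48646
2  | Burmese Days | Orwell | 593   | 46869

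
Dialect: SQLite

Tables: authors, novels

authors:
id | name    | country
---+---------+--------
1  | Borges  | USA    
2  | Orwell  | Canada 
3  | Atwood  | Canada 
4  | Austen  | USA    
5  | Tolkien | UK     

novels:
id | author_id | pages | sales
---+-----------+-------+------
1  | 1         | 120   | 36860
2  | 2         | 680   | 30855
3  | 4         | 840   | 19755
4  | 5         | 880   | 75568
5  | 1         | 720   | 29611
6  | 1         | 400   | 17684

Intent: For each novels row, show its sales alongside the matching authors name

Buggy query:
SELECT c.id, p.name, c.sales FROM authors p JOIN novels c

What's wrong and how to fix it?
Bug: JOIN with no ON clause produces a cartesian product; every novels row pairs with every authors row

Fix: Specify the join condition linking the foreign key to the parent id

Corrected query:
SELECT c.id, p.name, c.sales FROM authors p JOIN novels c ON c.author_id = p.id

Result:
id | name    | sales
---+---------+------
1  | Borges  | 36860
2  | Orwell  | 30855
3  | Austen  | 19755
4  | Tolkien | 75568
5  | Borges  | 29611
6  | Borges  | 17684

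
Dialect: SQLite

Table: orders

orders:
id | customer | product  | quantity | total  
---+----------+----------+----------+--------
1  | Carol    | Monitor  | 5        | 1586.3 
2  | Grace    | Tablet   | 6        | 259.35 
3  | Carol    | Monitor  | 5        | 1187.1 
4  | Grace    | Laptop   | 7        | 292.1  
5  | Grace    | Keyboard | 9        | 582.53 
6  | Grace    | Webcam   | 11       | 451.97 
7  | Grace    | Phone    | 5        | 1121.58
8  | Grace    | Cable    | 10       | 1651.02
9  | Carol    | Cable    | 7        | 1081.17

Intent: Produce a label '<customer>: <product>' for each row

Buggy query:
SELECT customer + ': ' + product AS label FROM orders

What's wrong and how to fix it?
Bug: '+' is numeric addition; on text columns SQLite converts them to 0 instead of concatenating

Fix: Use the || operator for string concatenation

Corrected query:
SELECT customer || ': ' || product AS label FROM orders

Result:
label          
---------------
Carol: Monitor 
Grace: Tablet  
Carol: Monitor 
Grace: Laptop  
Grace: Keyboard
Grace: Webcam  
Grace: Phone   
Grace: Cable   
Carol: Cable   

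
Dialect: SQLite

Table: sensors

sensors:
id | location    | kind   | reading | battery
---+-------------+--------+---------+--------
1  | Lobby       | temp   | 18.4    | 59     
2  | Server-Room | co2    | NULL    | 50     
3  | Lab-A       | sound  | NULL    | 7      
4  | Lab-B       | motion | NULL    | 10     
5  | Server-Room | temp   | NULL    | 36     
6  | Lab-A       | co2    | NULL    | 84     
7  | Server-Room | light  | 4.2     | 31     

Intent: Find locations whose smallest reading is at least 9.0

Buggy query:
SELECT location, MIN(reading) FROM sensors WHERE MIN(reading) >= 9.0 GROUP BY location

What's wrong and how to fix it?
Bug: MIN() in WHERE is a misuse of aggregate

Fix: Use HAVING for the per-group MIN condition

Corrected query:
SELECT location, MIN(reading) FROM sensors GROUP BY location HAVING MIN(reading) >= 9.0

Result:
location | MIN(reading)
---------+-------------
Lobby    | 18.4        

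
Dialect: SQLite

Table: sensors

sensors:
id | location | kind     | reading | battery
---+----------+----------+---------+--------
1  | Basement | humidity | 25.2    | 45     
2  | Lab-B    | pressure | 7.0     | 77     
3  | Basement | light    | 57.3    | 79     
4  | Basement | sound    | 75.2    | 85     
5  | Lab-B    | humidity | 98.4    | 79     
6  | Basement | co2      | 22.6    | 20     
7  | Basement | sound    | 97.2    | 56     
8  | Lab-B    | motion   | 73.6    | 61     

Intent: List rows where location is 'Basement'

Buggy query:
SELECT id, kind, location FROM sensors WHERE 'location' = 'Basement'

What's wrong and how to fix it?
Bug: 'location' in single quotes is a string literal, not the column; the comparison is literal-vs-literal and never true

Fix: Remove the quotes around the column name (or use double quotes for an identifier)

Corrected query:
SELECT id, kind, location FROM sensors WHERE location = 'Basement'

Result:
id | kind     | location
---+----------+---------
1  | humidity | Basement
3  | light    | Basement
4  | sound    | Basement
6  | co2      | Basement
7  | sound    | Basement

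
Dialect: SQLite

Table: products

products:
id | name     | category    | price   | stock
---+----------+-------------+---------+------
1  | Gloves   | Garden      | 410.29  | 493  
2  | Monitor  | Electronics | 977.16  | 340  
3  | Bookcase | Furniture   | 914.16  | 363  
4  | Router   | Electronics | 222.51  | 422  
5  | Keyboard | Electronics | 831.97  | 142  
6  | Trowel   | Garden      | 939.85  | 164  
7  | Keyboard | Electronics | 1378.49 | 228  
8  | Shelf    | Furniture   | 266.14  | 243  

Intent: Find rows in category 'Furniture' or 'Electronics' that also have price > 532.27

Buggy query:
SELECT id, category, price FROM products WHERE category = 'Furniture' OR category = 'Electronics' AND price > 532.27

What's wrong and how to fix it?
Bug: AND binds tighter than OR, so this parses as category = 'Furniture' OR (category = 'Electronics' AND price > 532.27)

Fix: Group the OR with parentheses (or use IN), then AND the threshold

Corrected query:
SELECT id, category, price FROM products WHERE (category = 'Furniture' OR category = 'Electronics') AND price > 532.27

Result:
id | category    | price  
---+-------------+--------
2  | Electronics | 977.16 
3  | Furniture   | 914.16 
5  | Electronics | 831.97 
7  | Electronics | 1378.49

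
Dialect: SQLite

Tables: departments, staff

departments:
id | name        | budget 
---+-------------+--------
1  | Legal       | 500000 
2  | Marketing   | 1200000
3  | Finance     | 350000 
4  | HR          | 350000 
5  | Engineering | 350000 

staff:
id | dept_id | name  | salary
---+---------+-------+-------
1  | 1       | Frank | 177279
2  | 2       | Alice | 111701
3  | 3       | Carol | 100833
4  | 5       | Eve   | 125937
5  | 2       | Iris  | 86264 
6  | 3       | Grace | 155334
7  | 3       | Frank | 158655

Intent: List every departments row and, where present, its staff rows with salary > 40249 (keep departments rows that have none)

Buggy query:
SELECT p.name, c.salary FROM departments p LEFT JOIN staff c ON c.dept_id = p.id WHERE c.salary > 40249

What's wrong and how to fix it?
Bug: Filtering c.salary in WHERE discards the NULL rows produced by LEFT JOIN, turning it into an inner join

Fix: Move the right-table condition into the ON clause so unmatched parents are kept

Corrected query:
SELECT p.name, c.salary FROM departments p LEFT JOIN staff c ON c.dept_id = p.id AND c.salary > 40249

Result:
name        | salary
------------+-------
Legal       | 177279
Marketing   | 86264 
Marketing   | 111701
Finance     | 100833
Finance     | 155334
Finance     | 158655
HR          | NULL  
Engineering | 125937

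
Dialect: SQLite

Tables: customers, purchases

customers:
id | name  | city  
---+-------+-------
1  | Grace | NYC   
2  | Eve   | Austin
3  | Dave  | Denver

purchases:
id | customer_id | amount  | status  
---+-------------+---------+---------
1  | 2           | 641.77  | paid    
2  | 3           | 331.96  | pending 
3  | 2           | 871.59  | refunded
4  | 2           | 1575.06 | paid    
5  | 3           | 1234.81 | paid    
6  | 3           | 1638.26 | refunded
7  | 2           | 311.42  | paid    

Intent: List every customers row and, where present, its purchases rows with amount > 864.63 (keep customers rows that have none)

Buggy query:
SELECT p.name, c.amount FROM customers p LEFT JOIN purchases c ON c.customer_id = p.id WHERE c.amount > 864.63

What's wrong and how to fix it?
Bug: A WHERE condition on the right-hand table after LEFT JOIN drops unmatched parents

Fix: Put 'c.amount > 864.63' in the JOIN's ON clause instead of WHERE

Corrected query:
SELECT p.name, c.amount FROM customers p LEFT JOIN purchases c ON c.customer_id = p.id AND c.amount > 864.63

Result:
name  | amount 
------+--------
Grace | NULL   
Eve   | 871.59 
Eve   | 1575.06
Dave  | 1234.81
Dave  | 1638.26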